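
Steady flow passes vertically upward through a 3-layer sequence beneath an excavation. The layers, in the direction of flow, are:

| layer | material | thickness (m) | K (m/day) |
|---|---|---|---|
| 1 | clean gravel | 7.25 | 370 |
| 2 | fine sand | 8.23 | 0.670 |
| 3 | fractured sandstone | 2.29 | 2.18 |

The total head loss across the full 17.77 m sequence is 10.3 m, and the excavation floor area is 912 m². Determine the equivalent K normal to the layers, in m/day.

Flow is perpendicular to layering, so the layers act in series and the equivalent K is the thickness-weighted harmonic mean.
Total thickness L = 7.25 + 8.23 + 2.29 = 17.77 m.
Σ(b_i/K_i) = 7.25/370 + 8.23/0.670 + 2.29/2.18 = 13.35 d.
K_eq = L / Σ(b_i/K_i) = 17.77 / 13.35 = 1.331 m/day.

1.33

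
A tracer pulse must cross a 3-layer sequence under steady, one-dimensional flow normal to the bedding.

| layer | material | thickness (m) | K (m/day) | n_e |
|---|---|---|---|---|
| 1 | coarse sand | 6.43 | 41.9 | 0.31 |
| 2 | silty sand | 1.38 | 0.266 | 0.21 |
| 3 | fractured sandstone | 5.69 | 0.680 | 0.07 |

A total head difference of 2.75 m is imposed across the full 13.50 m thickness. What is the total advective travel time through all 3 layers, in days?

With flow normal to the layers, continuity requires the same specific discharge q through every layer.
Σ(b_i/K_i) = 6.43/41.9 + 1.38/0.266 + 5.69/0.680 = 13.71 d.
q = Δh / Σ(b_i/K_i) = 2.75 / 13.71 = 0.2006 m/day.
In each layer the seepage velocity is v_i = q/n_i, so the layer transit time is t_i = b_i·n_i / q:
  layer 1 (coarse sand): t_1 = 6.43 × 0.31 / 0.2006 = 9.937 d
  layer 2 (silty sand): t_2 = 1.38 × 0.21 / 0.2006 = 1.445 d
  layer 3 (fractured sandstone): t_3 = 5.69 × 0.07 / 0.2006 = 1.986 d
Total t = Σ t_i = 13.37 days.

13.4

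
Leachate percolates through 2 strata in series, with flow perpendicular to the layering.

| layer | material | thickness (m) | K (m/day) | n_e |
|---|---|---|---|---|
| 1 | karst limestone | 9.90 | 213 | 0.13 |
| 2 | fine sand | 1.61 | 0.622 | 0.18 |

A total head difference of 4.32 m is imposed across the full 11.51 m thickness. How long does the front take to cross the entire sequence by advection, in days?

With flow normal to the layers, continuity requires the same specific discharge q through every layer.
Σ(b_i/K_i) = 9.90/213 + 1.61/0.622 = 2.635 d.
q = Δh / Σ(b_i/K_i) = 4.32 / 2.635 = 1.640 m/day.
In each layer the seepage velocity is v_i = q/n_i, so the layer transit time is t_i = b_i·n_i / q:
  layer 1 (karst limestone): t_1 = 9.90 × 0.13 / 1.640 = 0.7850 d
  layer 2 (fine sand): t_2 = 1.61 × 0.18 / 1.640 = 0.1768 d
Total t = Σ t_i = 0.9617 days.

0.962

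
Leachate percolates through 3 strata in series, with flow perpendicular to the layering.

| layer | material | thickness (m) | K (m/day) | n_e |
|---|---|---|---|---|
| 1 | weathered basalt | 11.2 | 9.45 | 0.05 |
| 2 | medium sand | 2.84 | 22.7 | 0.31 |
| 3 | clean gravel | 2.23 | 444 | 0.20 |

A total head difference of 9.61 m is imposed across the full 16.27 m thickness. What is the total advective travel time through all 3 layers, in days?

0.258

With flow normal to the layers, continuity requires the same specific discharge q through every layer.
Σ(b_i/K_i) = 11.2/9.45 + 2.84/22.7 + 2.23/444 = 1.315 d.
q = Δh / Σ(b_i/K_i) = 9.61 / 1.315 = 7.306 m/day.
In each layer the seepage velocity is v_i = q/n_i, so the layer transit time is t_i = b_i·n_i / q:
  layer 1 (weathered basalt): t_1 = 11.2 × 0.05 / 7.306 = 0.07665 d
  layer 2 (medium sand): t_2 = 2.84 × 0.31 / 7.306 = 0.1205 d
  layer 3 (clean gravel): t_3 = 2.23 × 0.20 / 7.306 = 0.06104 d
Total t = Σ t_i = 0.2582 days.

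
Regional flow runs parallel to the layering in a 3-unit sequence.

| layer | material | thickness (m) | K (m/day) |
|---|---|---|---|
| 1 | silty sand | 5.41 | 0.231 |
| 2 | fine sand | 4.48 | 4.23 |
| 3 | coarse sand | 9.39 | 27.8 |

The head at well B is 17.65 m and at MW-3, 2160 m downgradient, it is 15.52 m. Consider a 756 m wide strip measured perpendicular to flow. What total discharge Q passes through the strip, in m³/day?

Flow is parallel to layering, so each bed carries its own Darcy discharge and the transmissivities add.
Σ(K_i·b_i) = 0.231×5.41 + 4.23×4.48 + 27.8×9.39 = 281.2 m²/day.
Hydraulic gradient i = (17.65 − 15.52) / 2160 = 2.13 / 2160 = 0.0009861.
Q = Σ(K_i·b_i) · W · i = 281.2 × 756 × 0.0009861 = 209.7 m³/day.

210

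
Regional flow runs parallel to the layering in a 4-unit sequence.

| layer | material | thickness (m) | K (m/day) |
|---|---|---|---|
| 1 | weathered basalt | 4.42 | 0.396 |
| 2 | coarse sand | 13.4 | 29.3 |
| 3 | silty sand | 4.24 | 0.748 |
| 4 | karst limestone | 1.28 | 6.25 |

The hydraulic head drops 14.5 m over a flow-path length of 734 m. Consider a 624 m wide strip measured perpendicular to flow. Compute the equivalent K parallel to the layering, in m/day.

17.4

Flow is parallel to layering, so each bed carries its own Darcy discharge and the transmissivities add.
Σ(K_i·b_i) = 0.396×4.42 + 29.3×13.4 + 0.748×4.24 + 6.25×1.28 = 405.5 m²/day.
Total thickness b = 23.34 m, so K_eq = Σ(K_i·b_i)/b = 17.38 m/day.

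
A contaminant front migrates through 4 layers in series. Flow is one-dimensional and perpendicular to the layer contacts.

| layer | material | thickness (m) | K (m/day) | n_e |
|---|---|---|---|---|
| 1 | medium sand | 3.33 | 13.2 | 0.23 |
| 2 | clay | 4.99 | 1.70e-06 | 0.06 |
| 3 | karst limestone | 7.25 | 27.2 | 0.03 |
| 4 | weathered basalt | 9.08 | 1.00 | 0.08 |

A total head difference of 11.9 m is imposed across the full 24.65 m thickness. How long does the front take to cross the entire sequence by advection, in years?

With flow normal to the layers, continuity requires the same specific discharge q through every layer.
Σ(b_i/K_i) = 3.33/13.2 + 4.99/1.70e-06 + 7.25/27.2 + 9.08/1.00 = 2.935e+06 d.
q = Δh / Σ(b_i/K_i) = 11.9 / 2.935e+06 = 4.054e-06 m/day.
In each layer the seepage velocity is v_i = q/n_i, so the layer transit time is t_i = b_i·n_i / q:
  layer 1 (medium sand): t_1 = 3.33 × 0.23 / 4.054e-06 = 1.889e+05 d
  layer 2 (clay): t_2 = 4.99 × 0.06 / 4.054e-06 = 73851 d
  layer 3 (karst limestone): t_3 = 7.25 × 0.03 / 4.054e-06 = 53649 d
  layer 4 (weathered basalt): t_4 = 9.08 × 0.08 / 4.054e-06 = 1.792e+05 d
Total t = Σ t_i = 4.956e+05 days = 1357 years.

1360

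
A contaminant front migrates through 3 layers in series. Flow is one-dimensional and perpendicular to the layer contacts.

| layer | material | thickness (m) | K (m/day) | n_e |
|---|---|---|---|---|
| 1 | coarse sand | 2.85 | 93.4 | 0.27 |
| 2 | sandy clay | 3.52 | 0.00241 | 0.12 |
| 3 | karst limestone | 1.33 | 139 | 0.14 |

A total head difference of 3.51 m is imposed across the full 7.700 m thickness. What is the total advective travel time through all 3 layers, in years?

With flow normal to the layers, continuity requires the same specific discharge q through every layer.
Σ(b_i/K_i) = 2.85/93.4 + 3.52/0.00241 + 1.33/139 = 1461 d.
q = Δh / Σ(b_i/K_i) = 3.51 / 1461 = 0.002403 m/day.
In each layer the seepage velocity is v_i = q/n_i, so the layer transit time is t_i = b_i·n_i / q:
  layer 1 (coarse sand): t_1 = 2.85 × 0.27 / 0.002403 = 320.2 d
  layer 2 (sandy clay): t_2 = 3.52 × 0.12 / 0.002403 = 175.8 d
  layer 3 (karst limestone): t_3 = 1.33 × 0.14 / 0.002403 = 77.48 d
Total t = Σ t_i = 573.5 days = 1.570 years.

1.57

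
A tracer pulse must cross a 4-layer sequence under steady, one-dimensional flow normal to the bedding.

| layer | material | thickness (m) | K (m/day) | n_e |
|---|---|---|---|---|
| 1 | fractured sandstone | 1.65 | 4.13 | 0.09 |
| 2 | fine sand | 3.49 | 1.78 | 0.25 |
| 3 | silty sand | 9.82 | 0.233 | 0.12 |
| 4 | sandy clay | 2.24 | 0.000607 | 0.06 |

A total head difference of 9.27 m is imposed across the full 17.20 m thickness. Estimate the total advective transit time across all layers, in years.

With flow normal to the layers, continuity requires the same specific discharge q through every layer.
Σ(b_i/K_i) = 1.65/4.13 + 3.49/1.78 + 9.82/0.233 + 2.24/0.000607 = 3735 d.
q = Δh / Σ(b_i/K_i) = 9.27 / 3735 = 0.002482 m/day.
In each layer the seepage velocity is v_i = q/n_i, so the layer transit time is t_i = b_i·n_i / q:
  layer 1 (fractured sandstone): t_1 = 1.65 × 0.09 / 0.002482 = 59.83 d
  layer 2 (fine sand): t_2 = 3.49 × 0.25 / 0.002482 = 351.5 d
  layer 3 (silty sand): t_3 = 9.82 × 0.12 / 0.002482 = 474.8 d
  layer 4 (sandy clay): t_4 = 2.24 × 0.06 / 0.002482 = 54.15 d
Total t = Σ t_i = 940.3 days = 2.574 years.

2.57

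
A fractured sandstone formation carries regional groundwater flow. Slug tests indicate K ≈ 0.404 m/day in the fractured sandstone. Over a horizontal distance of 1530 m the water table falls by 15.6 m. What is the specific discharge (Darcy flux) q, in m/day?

0.00412

Hydraulic gradient i = Δh / L = 15.6 / 1530 = 0.01020.
Specific discharge q = K · i = 0.4040 × 0.01020 = 0.004119 m/day.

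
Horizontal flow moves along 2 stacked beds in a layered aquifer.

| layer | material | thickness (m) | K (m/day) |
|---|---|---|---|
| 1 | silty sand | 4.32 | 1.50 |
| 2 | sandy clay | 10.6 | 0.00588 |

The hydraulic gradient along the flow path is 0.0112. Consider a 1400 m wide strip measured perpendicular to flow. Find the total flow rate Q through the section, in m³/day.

103

Flow is parallel to layering, so each bed carries its own Darcy discharge and the transmissivities add.
Σ(K_i·b_i) = 1.50×4.32 + 0.00588×10.6 = 6.542 m²/day.
Hydraulic gradient i = 0.0112.
Q = Σ(K_i·b_i) · W · i = 6.542 × 1400 × 0.01120 = 102.6 m³/day.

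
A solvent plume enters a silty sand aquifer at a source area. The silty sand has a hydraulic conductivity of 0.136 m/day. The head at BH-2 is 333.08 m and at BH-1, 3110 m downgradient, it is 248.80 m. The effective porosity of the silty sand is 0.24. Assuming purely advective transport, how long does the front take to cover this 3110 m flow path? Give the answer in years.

554

Hydraulic gradient i = (333.08 − 248.80) / 3110 = 84.28 / 3110 = 0.02710.
Darcy flux q = K · i = 0.1360 × 0.02710 = 0.003686 m/day.
Seepage velocity v = q / n_e = 0.003686 / 0.24 = 0.01536 m/day.
Travel time t = L / v = 3110 / 0.01536 = 2.025e+05 days = 554.5 years.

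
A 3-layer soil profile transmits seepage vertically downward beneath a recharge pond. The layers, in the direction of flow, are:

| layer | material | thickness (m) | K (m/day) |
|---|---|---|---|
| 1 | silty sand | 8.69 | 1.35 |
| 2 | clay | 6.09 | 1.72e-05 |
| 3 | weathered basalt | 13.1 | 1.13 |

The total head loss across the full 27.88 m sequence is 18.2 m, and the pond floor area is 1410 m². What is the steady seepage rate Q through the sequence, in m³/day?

Flow is perpendicular to layering, so the layers act in series and the equivalent K is the thickness-weighted harmonic mean.
Total thickness L = 8.69 + 6.09 + 13.1 = 27.88 m.
Σ(b_i/K_i) = 8.69/1.35 + 6.09/1.72e-05 + 13.1/1.13 = 3.541e+05 d.
K_eq = L / Σ(b_i/K_i) = 27.88 / 3.541e+05 = 7.874e-05 m/day.
Q = K_eq · A · (Δh/L) = 7.874e-05 × 1410 × (18.2/27.88) = 0.07247 m³/day.

0.0725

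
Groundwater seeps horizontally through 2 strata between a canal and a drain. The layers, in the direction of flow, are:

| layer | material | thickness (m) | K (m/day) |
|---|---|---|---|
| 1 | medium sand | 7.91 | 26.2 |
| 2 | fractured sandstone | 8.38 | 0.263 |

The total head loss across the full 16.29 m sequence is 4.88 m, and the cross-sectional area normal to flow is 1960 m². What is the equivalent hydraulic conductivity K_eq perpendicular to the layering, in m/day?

Flow is perpendicular to layering, so the layers act in series and the equivalent K is the thickness-weighted harmonic mean.
Total thickness L = 7.91 + 8.38 = 16.29 m.
Σ(b_i/K_i) = 7.91/26.2 + 8.38/0.263 = 32.17 d.
K_eq = L / Σ(b_i/K_i) = 16.29 / 32.17 = 0.5065 m/day.

0.506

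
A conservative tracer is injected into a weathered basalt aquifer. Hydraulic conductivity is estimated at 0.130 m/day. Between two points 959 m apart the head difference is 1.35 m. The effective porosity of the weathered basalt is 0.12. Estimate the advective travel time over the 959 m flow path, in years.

Hydraulic gradient i = Δh / L = 1.35 / 959 = 0.001408.
Darcy flux q = K · i = 0.1300 × 0.001408 = 0.0001830 m/day.
Seepage velocity v = q / n_e = 0.0001830 / 0.12 = 0.001525 m/day.
Travel time t = L / v = 959 / 0.001525 = 6.288e+05 days = 1722 years.

1720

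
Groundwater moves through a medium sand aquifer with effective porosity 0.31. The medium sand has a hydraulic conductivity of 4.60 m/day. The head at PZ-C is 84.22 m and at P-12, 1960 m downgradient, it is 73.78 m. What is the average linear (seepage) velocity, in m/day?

Hydraulic gradient i = (84.22 − 73.78) / 1960 = 10.44 / 1960 = 0.005327.
Darcy flux q = K · i = 4.600 × 0.005327 = 0.02450 m/day.
Seepage velocity v = q / n_e = 0.02450 / 0.31 = 0.07904 m/day.

0.0790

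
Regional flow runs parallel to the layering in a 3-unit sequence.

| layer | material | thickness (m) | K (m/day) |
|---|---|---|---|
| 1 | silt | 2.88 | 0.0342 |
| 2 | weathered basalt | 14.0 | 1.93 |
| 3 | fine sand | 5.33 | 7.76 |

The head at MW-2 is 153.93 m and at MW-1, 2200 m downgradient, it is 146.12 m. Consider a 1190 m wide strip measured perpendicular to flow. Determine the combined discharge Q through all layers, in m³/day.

289

Flow is parallel to layering, so each bed carries its own Darcy discharge and the transmissivities add.
Σ(K_i·b_i) = 0.0342×2.88 + 1.93×14.0 + 7.76×5.33 = 68.48 m²/day.
Hydraulic gradient i = (153.93 − 146.12) / 2200 = 7.81 / 2200 = 0.003550.
Q = Σ(K_i·b_i) · W · i = 68.48 × 1190 × 0.003550 = 289.3 m³/day.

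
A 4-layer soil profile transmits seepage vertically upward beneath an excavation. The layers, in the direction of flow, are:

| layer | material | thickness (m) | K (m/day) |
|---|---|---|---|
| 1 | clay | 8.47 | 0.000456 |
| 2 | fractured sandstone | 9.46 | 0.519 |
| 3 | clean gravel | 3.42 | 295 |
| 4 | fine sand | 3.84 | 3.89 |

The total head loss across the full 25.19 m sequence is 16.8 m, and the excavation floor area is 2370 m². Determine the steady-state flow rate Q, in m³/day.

2.14

Flow is perpendicular to layering, so the layers act in series and the equivalent K is the thickness-weighted harmonic mean.
Total thickness L = 8.47 + 9.46 + 3.42 + 3.84 = 25.19 m.
Σ(b_i/K_i) = 8.47/0.000456 + 9.46/0.519 + 3.42/295 + 3.84/3.89 = 18594 d.
K_eq = L / Σ(b_i/K_i) = 25.19 / 18594 = 0.001355 m/day.
Q = K_eq · A · (Δh/L) = 0.001355 × 2370 × (16.8/25.19) = 2.141 m³/day.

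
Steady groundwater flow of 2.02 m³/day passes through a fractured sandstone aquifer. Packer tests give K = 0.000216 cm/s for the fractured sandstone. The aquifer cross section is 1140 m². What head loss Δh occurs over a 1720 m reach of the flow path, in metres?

Convert K: 0.000216 cm/s × 864 = 0.1866 m/day.
From Q = K·A·i, i = Q / (K·A) = 2.02 / (0.1866 × 1140) = 0.009495.
Head loss Δh = i · L = 0.009495 × 1720 = 16.33 m.

16.3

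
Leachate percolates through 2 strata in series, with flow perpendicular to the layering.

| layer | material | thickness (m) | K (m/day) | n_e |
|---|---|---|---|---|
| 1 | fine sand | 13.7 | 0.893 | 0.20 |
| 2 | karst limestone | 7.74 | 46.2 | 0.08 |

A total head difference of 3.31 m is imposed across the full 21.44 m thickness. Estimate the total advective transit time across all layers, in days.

With flow normal to the layers, continuity requires the same specific discharge q through every layer.
Σ(b_i/K_i) = 13.7/0.893 + 7.74/46.2 = 15.51 d.
q = Δh / Σ(b_i/K_i) = 3.31 / 15.51 = 0.2134 m/day.
In each layer the seepage velocity is v_i = q/n_i, so the layer transit time is t_i = b_i·n_i / q:
  layer 1 (fine sand): t_1 = 13.7 × 0.20 / 0.2134 = 12.84 d
  layer 2 (karst limestone): t_2 = 7.74 × 0.08 / 0.2134 = 2.901 d
Total t = Σ t_i = 15.74 days.

15.7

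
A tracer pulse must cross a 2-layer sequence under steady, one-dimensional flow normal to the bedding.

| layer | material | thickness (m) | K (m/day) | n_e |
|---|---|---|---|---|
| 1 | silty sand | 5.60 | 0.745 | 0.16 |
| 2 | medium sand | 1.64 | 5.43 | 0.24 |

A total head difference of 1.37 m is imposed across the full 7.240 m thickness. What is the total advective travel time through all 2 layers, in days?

7.36

With flow normal to the layers, continuity requires the same specific discharge q through every layer.
Σ(b_i/K_i) = 5.60/0.745 + 1.64/5.43 = 7.819 d.
q = Δh / Σ(b_i/K_i) = 1.37 / 7.819 = 0.1752 m/day.
In each layer the seepage velocity is v_i = q/n_i, so the layer transit time is t_i = b_i·n_i / q:
  layer 1 (silty sand): t_1 = 5.60 × 0.16 / 0.1752 = 5.114 d
  layer 2 (medium sand): t_2 = 1.64 × 0.24 / 0.1752 = 2.246 d
Total t = Σ t_i = 7.360 days.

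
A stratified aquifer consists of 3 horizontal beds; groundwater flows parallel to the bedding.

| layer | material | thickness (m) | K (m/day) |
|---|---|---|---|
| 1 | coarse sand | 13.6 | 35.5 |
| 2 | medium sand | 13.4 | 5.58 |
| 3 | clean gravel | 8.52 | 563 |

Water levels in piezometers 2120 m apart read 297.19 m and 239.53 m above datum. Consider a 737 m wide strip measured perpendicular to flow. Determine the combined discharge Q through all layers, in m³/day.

107000

Flow is parallel to layering, so each bed carries its own Darcy discharge and the transmissivities add.
Σ(K_i·b_i) = 35.5×13.6 + 5.58×13.4 + 563×8.52 = 5354 m²/day.
Hydraulic gradient i = (297.19 − 239.53) / 2120 = 57.66 / 2120 = 0.02720.
Q = Σ(K_i·b_i) · W · i = 5354 × 737 × 0.02720 = 1.073e+05 m³/day.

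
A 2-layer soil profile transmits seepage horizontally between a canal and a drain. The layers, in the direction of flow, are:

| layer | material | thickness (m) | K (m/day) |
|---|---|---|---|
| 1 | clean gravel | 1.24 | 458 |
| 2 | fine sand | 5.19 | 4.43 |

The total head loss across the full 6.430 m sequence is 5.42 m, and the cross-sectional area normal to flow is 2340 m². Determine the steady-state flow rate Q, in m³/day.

Flow is perpendicular to layering, so the layers act in series and the equivalent K is the thickness-weighted harmonic mean.
Total thickness L = 1.24 + 5.19 = 6.430 m.
Σ(b_i/K_i) = 1.24/458 + 5.19/4.43 = 1.174 d.
K_eq = L / Σ(b_i/K_i) = 6.430 / 1.174 = 5.476 m/day.
Q = K_eq · A · (Δh/L) = 5.476 × 2340 × (5.42/6.430) = 10801 m³/day.

10800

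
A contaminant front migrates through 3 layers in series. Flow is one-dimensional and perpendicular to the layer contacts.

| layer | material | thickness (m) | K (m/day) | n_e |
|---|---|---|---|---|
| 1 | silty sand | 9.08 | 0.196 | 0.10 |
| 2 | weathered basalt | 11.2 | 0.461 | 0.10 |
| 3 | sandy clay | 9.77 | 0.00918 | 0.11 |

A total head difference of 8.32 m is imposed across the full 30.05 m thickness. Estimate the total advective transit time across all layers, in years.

1.16

With flow normal to the layers, continuity requires the same specific discharge q through every layer.
Σ(b_i/K_i) = 9.08/0.196 + 11.2/0.461 + 9.77/0.00918 = 1135 d.
q = Δh / Σ(b_i/K_i) = 8.32 / 1135 = 0.007331 m/day.
In each layer the seepage velocity is v_i = q/n_i, so the layer transit time is t_i = b_i·n_i / q:
  layer 1 (silty sand): t_1 = 9.08 × 0.10 / 0.007331 = 123.9 d
  layer 2 (weathered basalt): t_2 = 11.2 × 0.10 / 0.007331 = 152.8 d
  layer 3 (sandy clay): t_3 = 9.77 × 0.11 / 0.007331 = 146.6 d
Total t = Σ t_i = 423.2 days = 1.159 years.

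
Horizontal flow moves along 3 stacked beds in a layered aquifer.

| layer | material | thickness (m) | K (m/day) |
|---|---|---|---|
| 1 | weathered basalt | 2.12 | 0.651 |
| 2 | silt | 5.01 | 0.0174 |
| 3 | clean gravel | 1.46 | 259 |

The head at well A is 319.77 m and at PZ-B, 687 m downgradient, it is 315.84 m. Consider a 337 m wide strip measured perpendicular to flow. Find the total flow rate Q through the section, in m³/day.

Flow is parallel to layering, so each bed carries its own Darcy discharge and the transmissivities add.
Σ(K_i·b_i) = 0.651×2.12 + 0.0174×5.01 + 259×1.46 = 379.6 m²/day.
Hydraulic gradient i = (319.77 − 315.84) / 687 = 3.93 / 687 = 0.005721.
Q = Σ(K_i·b_i) · W · i = 379.6 × 337 × 0.005721 = 731.8 m³/day.

732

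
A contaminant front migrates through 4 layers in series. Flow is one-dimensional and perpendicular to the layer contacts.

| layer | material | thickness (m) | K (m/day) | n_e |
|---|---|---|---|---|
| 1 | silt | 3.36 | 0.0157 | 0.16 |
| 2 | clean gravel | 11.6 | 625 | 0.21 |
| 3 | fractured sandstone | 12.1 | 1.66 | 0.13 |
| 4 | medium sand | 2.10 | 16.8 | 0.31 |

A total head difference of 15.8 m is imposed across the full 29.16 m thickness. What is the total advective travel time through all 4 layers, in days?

With flow normal to the layers, continuity requires the same specific discharge q through every layer.
Σ(b_i/K_i) = 3.36/0.0157 + 11.6/625 + 12.1/1.66 + 2.10/16.8 = 221.4 d.
q = Δh / Σ(b_i/K_i) = 15.8 / 221.4 = 0.07135 m/day.
In each layer the seepage velocity is v_i = q/n_i, so the layer transit time is t_i = b_i·n_i / q:
  layer 1 (silt): t_1 = 3.36 × 0.16 / 0.07135 = 7.535 d
  layer 2 (clean gravel): t_2 = 11.6 × 0.21 / 0.07135 = 34.14 d
  layer 3 (fractured sandstone): t_3 = 12.1 × 0.13 / 0.07135 = 22.05 d
  layer 4 (medium sand): t_4 = 2.10 × 0.31 / 0.07135 = 9.124 d
Total t = Σ t_i = 72.85 days.

72.8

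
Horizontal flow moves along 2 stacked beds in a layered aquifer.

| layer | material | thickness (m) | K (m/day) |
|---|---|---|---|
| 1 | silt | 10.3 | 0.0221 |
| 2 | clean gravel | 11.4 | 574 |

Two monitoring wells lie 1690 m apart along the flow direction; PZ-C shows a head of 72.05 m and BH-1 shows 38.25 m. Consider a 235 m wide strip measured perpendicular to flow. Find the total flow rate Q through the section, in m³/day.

30800

Flow is parallel to layering, so each bed carries its own Darcy discharge and the transmissivities add.
Σ(K_i·b_i) = 0.0221×10.3 + 574×11.4 = 6544 m²/day.
Hydraulic gradient i = (72.05 − 38.25) / 1690 = 33.8 / 1690 = 0.02000.
Q = Σ(K_i·b_i) · W · i = 6544 × 235 × 0.02000 = 30756 m³/day.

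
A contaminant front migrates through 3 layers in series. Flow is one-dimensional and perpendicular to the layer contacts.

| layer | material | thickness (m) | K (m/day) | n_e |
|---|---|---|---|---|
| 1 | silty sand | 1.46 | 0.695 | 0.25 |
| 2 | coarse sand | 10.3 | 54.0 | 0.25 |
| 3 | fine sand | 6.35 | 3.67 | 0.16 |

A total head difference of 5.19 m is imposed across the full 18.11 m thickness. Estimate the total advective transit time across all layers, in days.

With flow normal to the layers, continuity requires the same specific discharge q through every layer.
Σ(b_i/K_i) = 1.46/0.695 + 10.3/54.0 + 6.35/3.67 = 4.022 d.
q = Δh / Σ(b_i/K_i) = 5.19 / 4.022 = 1.290 m/day.
In each layer the seepage velocity is v_i = q/n_i, so the layer transit time is t_i = b_i·n_i / q:
  layer 1 (silty sand): t_1 = 1.46 × 0.25 / 1.290 = 0.2828 d
  layer 2 (coarse sand): t_2 = 10.3 × 0.25 / 1.290 = 1.995 d
  layer 3 (fine sand): t_3 = 6.35 × 0.16 / 1.290 = 0.7873 d
Total t = Σ t_i = 3.065 days.

3.07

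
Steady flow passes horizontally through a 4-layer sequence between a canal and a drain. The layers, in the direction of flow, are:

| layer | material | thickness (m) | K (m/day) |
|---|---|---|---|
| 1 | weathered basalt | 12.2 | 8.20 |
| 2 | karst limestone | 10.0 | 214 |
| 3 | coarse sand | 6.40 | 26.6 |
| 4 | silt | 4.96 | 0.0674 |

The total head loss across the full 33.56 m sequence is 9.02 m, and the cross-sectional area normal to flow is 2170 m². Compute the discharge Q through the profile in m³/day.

Flow is perpendicular to layering, so the layers act in series and the equivalent K is the thickness-weighted harmonic mean.
Total thickness L = 12.2 + 10.0 + 6.40 + 4.96 = 33.56 m.
Σ(b_i/K_i) = 12.2/8.20 + 10.0/214 + 6.40/26.6 + 4.96/0.0674 = 75.37 d.
K_eq = L / Σ(b_i/K_i) = 33.56 / 75.37 = 0.4453 m/day.
Q = K_eq · A · (Δh/L) = 0.4453 × 2170 × (9.02/33.56) = 259.7 m³/day.

260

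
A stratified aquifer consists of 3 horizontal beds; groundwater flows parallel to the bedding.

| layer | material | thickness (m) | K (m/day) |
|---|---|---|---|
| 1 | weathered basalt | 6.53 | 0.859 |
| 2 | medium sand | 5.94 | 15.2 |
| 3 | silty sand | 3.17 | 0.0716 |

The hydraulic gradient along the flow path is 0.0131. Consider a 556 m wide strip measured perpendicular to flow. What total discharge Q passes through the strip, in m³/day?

Flow is parallel to layering, so each bed carries its own Darcy discharge and the transmissivities add.
Σ(K_i·b_i) = 0.859×6.53 + 15.2×5.94 + 0.0716×3.17 = 96.12 m²/day.
Hydraulic gradient i = 0.0131.
Q = Σ(K_i·b_i) · W · i = 96.12 × 556 × 0.01310 = 700.1 m³/day.

700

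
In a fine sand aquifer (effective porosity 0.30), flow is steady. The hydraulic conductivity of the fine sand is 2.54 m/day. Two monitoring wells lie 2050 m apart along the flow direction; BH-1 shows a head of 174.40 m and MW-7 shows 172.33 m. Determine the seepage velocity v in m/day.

0.00855

Hydraulic gradient i = (174.40 − 172.33) / 2050 = 2.07 / 2050 = 0.001010.
Darcy flux q = K · i = 2.540 × 0.001010 = 0.002565 m/day.
Seepage velocity v = q / n_e = 0.002565 / 0.30 = 0.008549 m/day.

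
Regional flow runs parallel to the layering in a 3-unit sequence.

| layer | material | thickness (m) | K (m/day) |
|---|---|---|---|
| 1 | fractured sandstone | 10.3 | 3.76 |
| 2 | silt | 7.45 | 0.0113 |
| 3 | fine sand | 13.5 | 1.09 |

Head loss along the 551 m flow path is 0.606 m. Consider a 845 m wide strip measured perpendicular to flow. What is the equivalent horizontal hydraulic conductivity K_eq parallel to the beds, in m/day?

1.71

Flow is parallel to layering, so each bed carries its own Darcy discharge and the transmissivities add.
Σ(K_i·b_i) = 3.76×10.3 + 0.0113×7.45 + 1.09×13.5 = 53.53 m²/day.
Total thickness b = 31.25 m, so K_eq = Σ(K_i·b_i)/b = 1.713 m/day.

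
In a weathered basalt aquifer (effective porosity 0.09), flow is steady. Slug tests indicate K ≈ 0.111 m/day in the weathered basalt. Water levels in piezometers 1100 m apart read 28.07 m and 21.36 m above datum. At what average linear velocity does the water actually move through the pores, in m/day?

0.00752

Hydraulic gradient i = (28.07 − 21.36) / 1100 = 6.71 / 1100 = 0.006100.
Darcy flux q = K · i = 0.1110 × 0.006100 = 0.0006771 m/day.
Seepage velocity v = q / n_e = 0.0006771 / 0.09 = 0.007523 m/day.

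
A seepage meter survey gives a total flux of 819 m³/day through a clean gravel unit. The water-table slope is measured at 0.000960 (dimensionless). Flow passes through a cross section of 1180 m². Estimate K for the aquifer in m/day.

723

Hydraulic gradient i = 0.000960.
From Q = K·A·i, K = Q / (A·i) = 819 / (1180 × 0.0009600) = 723.0 m/day.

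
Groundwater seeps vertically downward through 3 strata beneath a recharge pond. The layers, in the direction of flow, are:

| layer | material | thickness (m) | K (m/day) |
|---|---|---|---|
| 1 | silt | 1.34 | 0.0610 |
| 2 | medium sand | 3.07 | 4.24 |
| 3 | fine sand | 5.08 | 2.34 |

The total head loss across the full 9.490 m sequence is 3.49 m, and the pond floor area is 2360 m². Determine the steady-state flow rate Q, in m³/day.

331

Flow is perpendicular to layering, so the layers act in series and the equivalent K is the thickness-weighted harmonic mean.
Total thickness L = 1.34 + 3.07 + 5.08 = 9.490 m.
Σ(b_i/K_i) = 1.34/0.0610 + 3.07/4.24 + 5.08/2.34 = 24.86 d.
K_eq = L / Σ(b_i/K_i) = 9.490 / 24.86 = 0.3817 m/day.
Q = K_eq · A · (Δh/L) = 0.3817 × 2360 × (3.49/9.490) = 331.3 m³/day.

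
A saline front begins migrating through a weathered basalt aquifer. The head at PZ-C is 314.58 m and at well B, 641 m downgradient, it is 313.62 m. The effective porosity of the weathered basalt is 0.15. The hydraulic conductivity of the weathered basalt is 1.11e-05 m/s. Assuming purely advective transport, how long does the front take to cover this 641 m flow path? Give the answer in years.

183

Convert K: 1.11e-05 m/s × 86400 = 0.9590 m/day.
Hydraulic gradient i = (314.58 − 313.62) / 641 = 0.96 / 641 = 0.001498.
Darcy flux q = K · i = 0.9590 × 0.001498 = 0.001436 m/day.
Seepage velocity v = q / n_e = 0.001436 / 0.15 = 0.009575 m/day.
Travel time t = L / v = 641 / 0.009575 = 66942 days = 183.3 years.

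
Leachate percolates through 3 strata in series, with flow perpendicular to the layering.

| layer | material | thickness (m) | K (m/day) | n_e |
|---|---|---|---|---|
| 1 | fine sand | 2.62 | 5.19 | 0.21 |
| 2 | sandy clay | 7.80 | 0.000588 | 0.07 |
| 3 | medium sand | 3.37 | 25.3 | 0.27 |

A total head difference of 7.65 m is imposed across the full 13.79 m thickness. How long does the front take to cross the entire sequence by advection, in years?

9.52

With flow normal to the layers, continuity requires the same specific discharge q through every layer.
Σ(b_i/K_i) = 2.62/5.19 + 7.80/0.000588 + 3.37/25.3 = 13266 d.
q = Δh / Σ(b_i/K_i) = 7.65 / 13266 = 0.0005767 m/day.
In each layer the seepage velocity is v_i = q/n_i, so the layer transit time is t_i = b_i·n_i / q:
  layer 1 (fine sand): t_1 = 2.62 × 0.21 / 0.0005767 = 954.1 d
  layer 2 (sandy clay): t_2 = 7.80 × 0.07 / 0.0005767 = 946.8 d
  layer 3 (medium sand): t_3 = 3.37 × 0.27 / 0.0005767 = 1578 d
Total t = Σ t_i = 3479 days = 9.524 years.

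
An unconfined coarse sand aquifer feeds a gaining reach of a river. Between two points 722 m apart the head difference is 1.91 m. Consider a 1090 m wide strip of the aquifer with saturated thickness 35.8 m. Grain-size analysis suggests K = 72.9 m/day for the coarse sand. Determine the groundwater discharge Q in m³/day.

Cross-sectional area A = 1090 × 35.8 = 39022 m².
Hydraulic gradient i = Δh / L = 1.91 / 722 = 0.002645.
Darcy's law: Q = K · A · i = 72.90 × 39022 × 0.002645 = 7525 m³/day.

7530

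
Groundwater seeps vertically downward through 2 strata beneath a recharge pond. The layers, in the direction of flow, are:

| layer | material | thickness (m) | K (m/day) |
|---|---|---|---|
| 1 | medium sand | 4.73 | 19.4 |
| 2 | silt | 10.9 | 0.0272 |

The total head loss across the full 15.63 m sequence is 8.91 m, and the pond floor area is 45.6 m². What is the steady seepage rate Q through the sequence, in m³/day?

Flow is perpendicular to layering, so the layers act in series and the equivalent K is the thickness-weighted harmonic mean.
Total thickness L = 4.73 + 10.9 = 15.63 m.
Σ(b_i/K_i) = 4.73/19.4 + 10.9/0.0272 = 401.0 d.
K_eq = L / Σ(b_i/K_i) = 15.63 / 401.0 = 0.03898 m/day.
Q = K_eq · A · (Δh/L) = 0.03898 × 45.6 × (8.91/15.63) = 1.013 m³/day.

1.01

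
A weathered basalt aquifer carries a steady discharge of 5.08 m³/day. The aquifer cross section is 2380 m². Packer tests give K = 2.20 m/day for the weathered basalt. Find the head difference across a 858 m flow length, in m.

From Q = K·A·i, i = Q / (K·A) = 5.08 / (2.200 × 2380) = 0.0009702.
Head loss Δh = i · L = 0.0009702 × 858 = 0.8324 m.

0.832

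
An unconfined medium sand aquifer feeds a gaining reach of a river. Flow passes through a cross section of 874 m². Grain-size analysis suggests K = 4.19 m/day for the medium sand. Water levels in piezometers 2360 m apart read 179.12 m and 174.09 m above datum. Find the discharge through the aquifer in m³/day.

Hydraulic gradient i = (179.12 − 174.09) / 2360 = 5.03 / 2360 = 0.002131.
Darcy's law: Q = K · A · i = 4.190 × 874.0 × 0.002131 = 7.805 m³/day.

7.81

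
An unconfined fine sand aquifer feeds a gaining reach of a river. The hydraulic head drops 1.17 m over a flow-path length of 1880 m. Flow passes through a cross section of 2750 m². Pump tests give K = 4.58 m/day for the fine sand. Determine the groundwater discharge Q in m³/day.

7.84

Hydraulic gradient i = Δh / L = 1.17 / 1880 = 0.0006223.
Darcy's law: Q = K · A · i = 4.580 × 2750 × 0.0006223 = 7.838 m³/day.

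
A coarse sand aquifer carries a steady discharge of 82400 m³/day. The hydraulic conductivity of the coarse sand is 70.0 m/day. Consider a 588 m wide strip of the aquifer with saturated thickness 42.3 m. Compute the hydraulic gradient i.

0.0473

Cross-sectional area A = 588 × 42.3 = 24872 m².
From Q = K·A·i, i = Q / (K·A) = 82400 / (70.00 × 24872) = 0.04733.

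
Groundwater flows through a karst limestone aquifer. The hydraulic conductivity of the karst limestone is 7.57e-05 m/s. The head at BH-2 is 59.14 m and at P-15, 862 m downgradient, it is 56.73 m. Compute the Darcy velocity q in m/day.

Convert K: 7.57e-05 m/s × 86400 = 6.540 m/day.
Hydraulic gradient i = (59.14 − 56.73) / 862 = 2.41 / 862 = 0.002796.
Specific discharge q = K · i = 6.540 × 0.002796 = 0.01829 m/day.

0.0183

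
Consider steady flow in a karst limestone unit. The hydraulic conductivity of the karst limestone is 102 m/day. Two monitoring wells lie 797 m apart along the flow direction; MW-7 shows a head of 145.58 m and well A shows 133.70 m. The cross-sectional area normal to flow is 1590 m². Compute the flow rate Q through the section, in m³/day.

Hydraulic gradient i = (145.58 − 133.70) / 797 = 11.88 / 797 = 0.01491.
Darcy's law: Q = K · A · i = 102.0 × 1590 × 0.01491 = 2417 m³/day.

2420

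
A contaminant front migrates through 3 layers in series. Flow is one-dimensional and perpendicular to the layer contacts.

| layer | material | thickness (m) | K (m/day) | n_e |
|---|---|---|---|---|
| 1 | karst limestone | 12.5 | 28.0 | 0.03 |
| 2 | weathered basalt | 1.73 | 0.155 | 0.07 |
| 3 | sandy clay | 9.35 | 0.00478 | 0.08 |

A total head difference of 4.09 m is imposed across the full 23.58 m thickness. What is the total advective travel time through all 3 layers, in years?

1.64

With flow normal to the layers, continuity requires the same specific discharge q through every layer.
Σ(b_i/K_i) = 12.5/28.0 + 1.73/0.155 + 9.35/0.00478 = 1968 d.
q = Δh / Σ(b_i/K_i) = 4.09 / 1968 = 0.002079 m/day.
In each layer the seepage velocity is v_i = q/n_i, so the layer transit time is t_i = b_i·n_i / q:
  layer 1 (karst limestone): t_1 = 12.5 × 0.03 / 0.002079 = 180.4 d
  layer 2 (weathered basalt): t_2 = 1.73 × 0.07 / 0.002079 = 58.26 d
  layer 3 (sandy clay): t_3 = 9.35 × 0.08 / 0.002079 = 359.9 d
Total t = Σ t_i = 598.5 days = 1.639 years.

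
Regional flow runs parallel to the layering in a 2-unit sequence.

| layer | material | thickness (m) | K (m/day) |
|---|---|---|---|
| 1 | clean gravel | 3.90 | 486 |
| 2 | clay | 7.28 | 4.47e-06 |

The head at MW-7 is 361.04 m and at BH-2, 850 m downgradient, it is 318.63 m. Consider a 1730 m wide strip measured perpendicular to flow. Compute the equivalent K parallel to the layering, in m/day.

Flow is parallel to layering, so each bed carries its own Darcy discharge and the transmissivities add.
Σ(K_i·b_i) = 486×3.90 + 4.47e-06×7.28 = 1895 m²/day.
Total thickness b = 11.18 m, so K_eq = Σ(K_i·b_i)/b = 169.5 m/day.

170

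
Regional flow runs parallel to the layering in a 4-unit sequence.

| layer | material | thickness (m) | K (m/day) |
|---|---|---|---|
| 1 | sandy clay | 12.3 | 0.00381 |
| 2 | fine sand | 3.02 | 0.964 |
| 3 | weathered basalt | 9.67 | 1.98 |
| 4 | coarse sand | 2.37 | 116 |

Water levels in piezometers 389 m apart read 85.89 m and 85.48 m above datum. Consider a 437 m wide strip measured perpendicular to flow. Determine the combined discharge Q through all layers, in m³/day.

Flow is parallel to layering, so each bed carries its own Darcy discharge and the transmissivities add.
Σ(K_i·b_i) = 0.00381×12.3 + 0.964×3.02 + 1.98×9.67 + 116×2.37 = 297.0 m²/day.
Hydraulic gradient i = (85.89 − 85.48) / 389 = 0.41 / 389 = 0.001054.
Q = Σ(K_i·b_i) · W · i = 297.0 × 437 × 0.001054 = 136.8 m³/day.

137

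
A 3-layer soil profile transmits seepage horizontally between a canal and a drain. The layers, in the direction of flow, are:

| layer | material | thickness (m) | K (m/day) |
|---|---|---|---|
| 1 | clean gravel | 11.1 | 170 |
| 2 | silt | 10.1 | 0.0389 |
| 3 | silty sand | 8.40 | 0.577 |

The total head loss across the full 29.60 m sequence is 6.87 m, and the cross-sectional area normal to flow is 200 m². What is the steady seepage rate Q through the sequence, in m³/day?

5.01

Flow is perpendicular to layering, so the layers act in series and the equivalent K is the thickness-weighted harmonic mean.
Total thickness L = 11.1 + 10.1 + 8.40 = 29.60 m.
Σ(b_i/K_i) = 11.1/170 + 10.1/0.0389 + 8.40/0.577 = 274.3 d.
K_eq = L / Σ(b_i/K_i) = 29.60 / 274.3 = 0.1079 m/day.
Q = K_eq · A · (Δh/L) = 0.1079 × 200 × (6.87/29.60) = 5.010 m³/day.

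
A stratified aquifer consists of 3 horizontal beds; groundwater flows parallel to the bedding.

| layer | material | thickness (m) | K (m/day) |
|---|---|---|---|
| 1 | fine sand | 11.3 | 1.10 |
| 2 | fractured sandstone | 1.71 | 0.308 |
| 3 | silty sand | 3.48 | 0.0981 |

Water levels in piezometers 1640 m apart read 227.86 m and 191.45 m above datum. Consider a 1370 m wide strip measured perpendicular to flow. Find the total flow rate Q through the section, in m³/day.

404

Flow is parallel to layering, so each bed carries its own Darcy discharge and the transmissivities add.
Σ(K_i·b_i) = 1.10×11.3 + 0.308×1.71 + 0.0981×3.48 = 13.30 m²/day.
Hydraulic gradient i = (227.86 − 191.45) / 1640 = 36.41 / 1640 = 0.02220.
Q = Σ(K_i·b_i) · W · i = 13.30 × 1370 × 0.02220 = 404.5 m³/day.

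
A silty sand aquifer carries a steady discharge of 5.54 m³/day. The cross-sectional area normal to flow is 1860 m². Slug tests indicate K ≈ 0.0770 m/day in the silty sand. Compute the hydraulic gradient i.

0.0387

From Q = K·A·i, i = Q / (K·A) = 5.54 / (0.07700 × 1860) = 0.03868.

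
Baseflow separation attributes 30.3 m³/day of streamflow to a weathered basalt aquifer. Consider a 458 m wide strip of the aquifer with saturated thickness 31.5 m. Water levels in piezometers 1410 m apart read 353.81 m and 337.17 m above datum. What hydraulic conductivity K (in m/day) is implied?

0.178

Cross-sectional area A = 458 × 31.5 = 14427 m².
Hydraulic gradient i = (353.81 − 337.17) / 1410 = 16.64 / 1410 = 0.01180.
From Q = K·A·i, K = Q / (A·i) = 30.3 / (14427 × 0.01180) = 0.1780 m/day.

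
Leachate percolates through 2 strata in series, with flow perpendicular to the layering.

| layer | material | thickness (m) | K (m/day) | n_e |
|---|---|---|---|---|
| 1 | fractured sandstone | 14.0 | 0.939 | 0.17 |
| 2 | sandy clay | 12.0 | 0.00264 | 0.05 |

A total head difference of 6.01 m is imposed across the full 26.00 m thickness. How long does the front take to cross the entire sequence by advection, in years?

6.19

With flow normal to the layers, continuity requires the same specific discharge q through every layer.
Σ(b_i/K_i) = 14.0/0.939 + 12.0/0.00264 = 4560 d.
q = Δh / Σ(b_i/K_i) = 6.01 / 4560 = 0.001318 m/day.
In each layer the seepage velocity is v_i = q/n_i, so the layer transit time is t_i = b_i·n_i / q:
  layer 1 (fractured sandstone): t_1 = 14.0 × 0.17 / 0.001318 = 1806 d
  layer 2 (sandy clay): t_2 = 12.0 × 0.05 / 0.001318 = 455.3 d
Total t = Σ t_i = 2261 days = 6.191 years.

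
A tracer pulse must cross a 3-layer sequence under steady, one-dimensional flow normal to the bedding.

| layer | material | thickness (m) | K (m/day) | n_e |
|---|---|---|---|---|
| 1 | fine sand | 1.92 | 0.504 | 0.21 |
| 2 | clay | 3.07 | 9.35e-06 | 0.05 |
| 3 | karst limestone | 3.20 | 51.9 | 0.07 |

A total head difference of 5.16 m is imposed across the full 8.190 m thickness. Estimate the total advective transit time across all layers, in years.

136

With flow normal to the layers, continuity requires the same specific discharge q through every layer.
Σ(b_i/K_i) = 1.92/0.504 + 3.07/9.35e-06 + 3.20/51.9 = 3.283e+05 d.
q = Δh / Σ(b_i/K_i) = 5.16 / 3.283e+05 = 1.572e-05 m/day.
In each layer the seepage velocity is v_i = q/n_i, so the layer transit time is t_i = b_i·n_i / q:
  layer 1 (fine sand): t_1 = 1.92 × 0.21 / 1.572e-05 = 25657 d
  layer 2 (clay): t_2 = 3.07 × 0.05 / 1.572e-05 = 9768 d
  layer 3 (karst limestone): t_3 = 3.20 × 0.07 / 1.572e-05 = 14254 d
Total t = Σ t_i = 49678 days = 136.0 years.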